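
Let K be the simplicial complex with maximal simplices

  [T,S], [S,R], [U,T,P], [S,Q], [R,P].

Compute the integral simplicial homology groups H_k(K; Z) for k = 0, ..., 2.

H_0 ≅ Z,  H_1 ≅ Z,  H_2 = 0.

We work with the vertex ordering P < Q < R < S < T < U. The simplices of K, each written with vertices in increasing order, are:

  0-simplices (6): P, Q, R, S, T, U
  1-simplices (7): PR, PT, PU, QS, RS, ST, TU
  2-simplices (1): PTU

so the chain groups are C_0 ≅ Z^6, C_1 ≅ Z^7, C_2 ≅ Z^1.

The boundary map ∂_1: C_1 → C_0 is given by ∂[p,q] = [q] − [p].
As a 6×7 matrix over Z this has rank 5, with invariant factors (1,1,1,1,1).

∂_2: C_2 → C_1 sends each 2-simplex [p,q,r] to [q,r] − [p,r] + [p,q]. For instance
  ∂PTU = TU − PU + PT.
The resulting 7×1 matrix has rank 1, and its Smith normal form has invariant factors (1).

Now H_k = ker ∂_k / im ∂_{k+1}, so:

  H_0: rank C_0 − rank ∂_1 = 6 − 5 = 1, and the invariant factors of ∂_1 are all 1, so H_0 = Z.
  H_1: rank ker ∂_1 − rank ∂_2 = (7 − 5) − 1 = 1, and the invariant factors of ∂_2 are all 1, so H_1 = Z.
  H_2: rank ker ∂_2 − rank ∂_3 = (1 − 1) − 0 = 0, and there is no ∂_3, so H_2 = 0.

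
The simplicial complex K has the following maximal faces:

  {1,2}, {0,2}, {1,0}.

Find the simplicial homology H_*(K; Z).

We work with the vertex ordering 0 < 1 < 2. The simplices of K, each written with vertices in increasing order, are:

  0-simplices (3): [0], [1], [2]
  1-simplices (3): [0,1], [0,2], [1,2]

so the chain groups are C_0 ≅ Z^3, C_1 ≅ Z^3.

Boundary ∂_1: C_1 → C_0 sends each edge [p,q] (with p < q) to q − p.
The 3×3 boundary matrix has rank 2 and Smith normal form diag(1,1).

Now H_k = ker ∂_k / im ∂_{k+1}, so:

  H_0: rank C_0 − rank ∂_1 = 3 − 2 = 1, and the invariant factors of ∂_1 are all 1, so H_0 ≅ Z.
  H_1: rank ker ∂_1 − rank ∂_2 = (3 − 2) − 0 = 1, and there is no ∂_2, so H_1 ≅ Z.

(K is a triangulation of the circle S^1.)

H_0 ≅ Z,  H_1 ≅ Z.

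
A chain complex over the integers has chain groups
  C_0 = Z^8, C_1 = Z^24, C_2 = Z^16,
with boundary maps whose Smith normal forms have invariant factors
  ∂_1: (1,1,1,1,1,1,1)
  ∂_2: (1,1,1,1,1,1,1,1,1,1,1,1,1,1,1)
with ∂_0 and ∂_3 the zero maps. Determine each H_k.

H_0: b_0 = 8 − 0 − 7 = 1; torsion from ∂_1 factors > 1: none. So H_0 = Z.
H_1: b_1 = 24 − 7 − 15 = 2; torsion from ∂_2 factors > 1: none. So H_1 = Z^2.
H_2: b_2 = 16 − 15 − 0 = 1; torsion from ∂_3 factors > 1: none. So H_2 = Z.

H_0 = Z,  H_1 = Z^2,  H_2 = Z.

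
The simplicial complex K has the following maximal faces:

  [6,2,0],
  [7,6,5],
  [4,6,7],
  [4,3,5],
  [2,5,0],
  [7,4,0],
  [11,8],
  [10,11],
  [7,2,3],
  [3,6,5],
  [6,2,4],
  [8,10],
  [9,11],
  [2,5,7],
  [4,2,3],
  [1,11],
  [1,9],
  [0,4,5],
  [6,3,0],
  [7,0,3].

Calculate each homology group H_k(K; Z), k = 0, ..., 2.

Fix the vertex order 0 < 1 < 2 < 3 < 4 < 5 < 6 < 7 < 8 < 9 < 10 < 11 and write every simplex with vertices in increasing order. Then dim K = 2 and the simplices of K are:

  0-simplices (12): [0], [1], [2], [3], [4], [5], [6], [7], [8], [9], [10], [11]
  1-simplices (27): (27 of them)
  2-simplices (14): [0,2,5], [0,2,6], [0,3,6], [0,3,7], [0,4,5], [0,4,7], [2,3,4], [2,3,7], [2,4,6], [2,5,7], [3,4,5], [3,5,6], [4,6,7], [5,6,7]

Hence C_0 ≅ Z^12, C_1 ≅ Z^27, C_2 ≅ Z^14.

∂_1: C_1 → C_0 is given by ∂[p,q] = [q] − [p]. For instance
  ∂[0,5] = [5] − [0].
As a 12×27 matrix over Z this has rank 10, with invariant factors (1,1,1,1,1,1,1,1,1,1).

∂_2: C_2 → C_1 acts by ∂[p,q,r] = [q,r] − [p,r] + [p,q]. For instance
  ∂[0,2,6] = [2,6] − [0,6] + [0,2],
  ∂[3,5,6] = [5,6] − [3,6] + [3,5].
As a 27×14 matrix over Z this has rank 13, with invariant factors (1,1,1,1,1,1,1,1,1,1,1,1,1).

Computing H_k = (kernel of ∂_k) / (image of ∂_{k+1}):

  H_0: rank C_0 − rank ∂_1 = 12 − 10 = 2, and the invariant factors of ∂_1 are all 1, so H_0 ≅ Z^2.
  H_1: rank ker ∂_1 − rank ∂_2 = (27 − 10) − 13 = 4, and the invariant factors of ∂_2 are all 1, so H_1 ≅ Z^4.
  H_2: rank ker ∂_2 − rank ∂_3 = (14 − 13) − 0 = 1, and there is no ∂_3, so H_2 ≅ Z.

H_0 ≅ Z^2,  H_1 ≅ Z^4,  H_2 ≅ Z.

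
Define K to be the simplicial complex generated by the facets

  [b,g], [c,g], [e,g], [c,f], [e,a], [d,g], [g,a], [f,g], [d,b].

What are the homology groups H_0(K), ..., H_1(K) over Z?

H_0 = Z,  H_1 = Z^3.

Order the vertices as a < b < c < d < e < f < g. Listing each simplex with vertices in this order, K has dimension 1 with simplices:

  0-simplices (7): a, b, c, d, e, f, g
  1-simplices (9): ae, ag, bd, bg, cf, cg, dg, eg, fg

giving chain groups C_0 ≅ Z^7, C_1 ≅ Z^9.

Boundary ∂_1: C_1 → C_0 sends each edge [p,q] (with p < q) to q − p. For instance
  ∂ag = g − a.
This gives a 7×9 integer matrix of rank 6; reducing to Smith normal form yields diagonal entries (1,1,1,1,1,1).

Now H_k = ker ∂_k / im ∂_{k+1}, so:

  H_0: rank C_0 − rank ∂_1 = 7 − 6 = 1, and the invariant factors of ∂_1 are all 1, so H_0 = Z.
  H_1: rank ker ∂_1 − rank ∂_2 = (9 − 6) − 0 = 3, and there is no ∂_2, so H_1 = Z^3.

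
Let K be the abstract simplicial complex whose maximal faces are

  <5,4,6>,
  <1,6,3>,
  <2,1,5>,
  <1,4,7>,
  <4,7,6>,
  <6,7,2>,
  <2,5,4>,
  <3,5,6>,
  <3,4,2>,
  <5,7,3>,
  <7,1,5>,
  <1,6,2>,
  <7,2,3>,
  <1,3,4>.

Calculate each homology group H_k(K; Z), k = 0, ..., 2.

H_0 ≅ Z,  H_1 ≅ Z^2,  H_2 ≅ Z.

We work with the vertex ordering 1 < 2 < 3 < 4 < 5 < 6 < 7. The simplices of K, each written with vertices in increasing order, are:

  0-simplices (7): [1], [2], [3], [4], [5], [6], [7]
  1-simplices (21): [1,2], [1,3], [1,4], [1,5], [1,6], [1,7], [2,3], [2,4], [2,5], [2,6], [2,7], [3,4], [3,5], [3,6], [3,7], [4,5], [4,6], [4,7], [5,6], [5,7], [6,7]
  2-simplices (14): [1,2,5], [1,2,6], [1,3,4], [1,3,6], [1,4,7], [1,5,7], [2,3,4], [2,3,7], [2,4,5], [2,6,7], [3,5,6], [3,5,7], [4,5,6], [4,6,7]

so the chain groups are C_0 ≅ Z^7, C_1 ≅ Z^21, C_2 ≅ Z^14.

The boundary map ∂_1: C_1 → C_0 sends each edge [p,q] (with p < q) to q − p.
The resulting 7×21 matrix has rank 6, and its Smith normal form has invariant factors (1,1,1,1,1,1).

Boundary ∂_2: C_2 → C_1 sends each 2-simplex [p,q,r] to [q,r] − [p,r] + [p,q]. For instance
  ∂[1,2,5] = [2,5] − [1,5] + [1,2],
  ∂[1,2,6] = [2,6] − [1,6] + [1,2].
This gives a 21×14 integer matrix of rank 13; reducing to Smith normal form yields diagonal entries (1,1,1,1,1,1,1,1,1,1,1,1,1).

Reading off H_k = ker ∂_k / im ∂_{k+1}:

  H_0: rank C_0 − rank ∂_1 = 7 − 6 = 1, and the invariant factors of ∂_1 are all 1, so H_0 = Z.
  H_1: rank ker ∂_1 − rank ∂_2 = (21 − 6) − 13 = 2, and the invariant factors of ∂_2 are all 1, so H_1 = Z^2.
  H_2: rank ker ∂_2 − rank ∂_3 = (14 − 13) − 0 = 1, and there is no ∂_3, so H_2 = Z.

As a check, the Euler characteristic is 7 − 21 + 14 = 0, which agrees with 1 − 2 + 1 = 0.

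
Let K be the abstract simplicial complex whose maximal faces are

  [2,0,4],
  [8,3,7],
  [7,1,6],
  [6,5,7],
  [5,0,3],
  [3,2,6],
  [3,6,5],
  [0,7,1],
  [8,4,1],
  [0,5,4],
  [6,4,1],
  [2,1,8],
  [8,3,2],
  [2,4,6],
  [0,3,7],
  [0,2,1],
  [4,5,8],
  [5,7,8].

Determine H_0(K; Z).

H_0 = Z.

Order the vertices as 0 < 1 < 2 < 3 < 4 < 5 < 6 < 7 < 8. Listing each simplex with vertices in this order, K has dimension 2 with simplices:

  0-simplices (9): [0], [1], [2], [3], [4], [5], [6], [7], [8]
  1-simplices (27): (27 of them)
  2-simplices (18): [0,1,2], [0,1,7], [0,2,4], [0,3,5], [0,3,7], [0,4,5], [1,2,8], [1,4,6], [1,4,8], [1,6,7], [2,3,6], [2,3,8], [2,4,6], [3,5,6], [3,7,8], [4,5,8], [5,6,7], [5,7,8]

Hence C_0 ≅ Z^9, C_1 ≅ Z^27, C_2 ≅ Z^18.

Boundary ∂_1: C_1 → C_0 is given by ∂[p,q] = [q] − [p]. For instance
  ∂[1,6] = [6] − [1].
This gives a 9×27 integer matrix of rank 8; reducing to Smith normal form yields diagonal entries (1,1,1,1,1,1,1,1).

The boundary map ∂_2: C_2 → C_1 maps a triangle to the signed sum of its edges. For instance
  ∂[0,3,5] = [3,5] − [0,5] + [0,3],
  ∂[5,6,7] = [6,7] − [5,7] + [5,6].
The resulting 27×18 matrix has rank 18, and its Smith normal form has invariant factors (1,1,1,1,1,1,1,1,1,1,1,1,1,1,1,1,1,2).

From H_k ≅ ker(∂_k) / im(∂_{k+1}) we obtain:

  H_0: rank C_0 − rank ∂_1 = 9 − 8 = 1, and the invariant factors of ∂_1 are all 1, so H_0 ≅ Z.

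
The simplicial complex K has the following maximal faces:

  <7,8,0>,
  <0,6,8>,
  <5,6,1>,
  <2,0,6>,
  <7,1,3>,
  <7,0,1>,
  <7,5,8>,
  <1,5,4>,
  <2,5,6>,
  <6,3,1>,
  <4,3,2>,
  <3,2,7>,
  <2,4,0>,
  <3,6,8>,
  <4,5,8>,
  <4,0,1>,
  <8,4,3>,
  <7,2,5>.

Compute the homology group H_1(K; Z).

Fix the vertex order 0 < 1 < 2 < 3 < 4 < 5 < 6 < 7 < 8 and write every simplex with vertices in increasing order. Then dim K = 2 and the simplices of K are:

  0-simplices (9): [0], [1], [2], [3], [4], [5], [6], [7], [8]
  1-simplices (27): (27 of them)
  2-simplices (18): [0,1,4], [0,1,7], [0,2,4], [0,2,6], [0,6,8], [0,7,8], [1,3,6], [1,3,7], [1,4,5], [1,5,6], [2,3,4], [2,3,7], [2,5,6], [2,5,7], [3,4,8], [3,6,8], [4,5,8], [5,7,8]

Hence C_0 ≅ Z^9, C_1 ≅ Z^27, C_2 ≅ Z^18.

∂_1: C_1 → C_0 maps an edge to its endpoints' difference, ∂[p,q] = q − p.
The resulting 9×27 matrix has rank 8, and its Smith normal form has invariant factors (1,1,1,1,1,1,1,1).

∂_2: C_2 → C_1 sends each 2-simplex [p,q,r] to [q,r] − [p,r] + [p,q]. For instance
  ∂[2,5,6] = [5,6] − [2,6] + [2,5],
  ∂[3,4,8] = [4,8] − [3,8] + [3,4].
This gives a 27×18 integer matrix of rank 17; reducing to Smith normal form yields diagonal entries (1,1,1,1,1,1,1,1,1,1,1,1,1,1,1,1,1).

Computing H_k = (kernel of ∂_k) / (image of ∂_{k+1}):

  H_1: rank ker ∂_1 − rank ∂_2 = (27 − 8) − 17 = 2, and the invariant factors of ∂_2 are all 1, so H_1 ≅ Z^2.

H_1 ≅ Z^2.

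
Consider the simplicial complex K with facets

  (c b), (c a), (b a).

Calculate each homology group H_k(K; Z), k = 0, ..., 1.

H_0 = Z,  H_1 = Z.

Fix the vertex order a < b < c and write every simplex with vertices in increasing order. Then dim K = 1 and the simplices of K are:

  0-simplices (3): a, b, c
  1-simplices (3): ab, ac, bc

Hence C_0 ≅ Z^3, C_1 ≅ Z^3.

The boundary map ∂_1: C_1 → C_0 is given by ∂[p,q] = [q] − [p]. For instance
  ∂bc = c − b.
The resulting 3×3 matrix has rank 2, and its Smith normal form has invariant factors (1,1).

Reading off H_k = ker ∂_k / im ∂_{k+1}:

  H_0: rank C_0 − rank ∂_1 = 3 − 2 = 1, and the invariant factors of ∂_1 are all 1, so H_0 ≅ Z.
  H_1: rank ker ∂_1 − rank ∂_2 = (3 − 2) − 0 = 1, and there is no ∂_2, so H_1 ≅ Z.

As a check, the Euler characteristic is 3 − 3 = 0, which agrees with 1 − 1 = 0.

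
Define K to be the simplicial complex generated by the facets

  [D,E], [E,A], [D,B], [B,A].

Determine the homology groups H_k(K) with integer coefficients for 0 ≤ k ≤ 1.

H_0 = Z,  H_1 = Z.

K has 4 vertices, 4 edges.
rank ∂_0 = 0, rank ∂_1 = 3 ⇒ b_0 = 4 − 0 − 3 = 1; all invariant factors of ∂_1 are 1 so no torsion. So H_0 ≅ Z.
rank ∂_1 = 3, rank ∂_2 = 0 ⇒ b_1 = 4 − 3 − 0 = 1. So H_1 ≅ Z.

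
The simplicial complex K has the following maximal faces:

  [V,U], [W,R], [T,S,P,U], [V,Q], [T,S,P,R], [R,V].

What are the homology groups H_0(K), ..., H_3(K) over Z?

H_0 = Z,  H_1 = Z,  H_2 = 0,  H_3 = 0.

Take the total order P < Q < R < S < T < U < V < W on the vertex set. Then K (dimension 3) consists of the simplices:

  0-simplices (8): P, Q, R, S, T, U, V, W
  1-simplices (13): PR, PS, PT, PU, QV, RS, RT, RV, RW, ST, SU, TU, UV
  2-simplices (7): PRS, PRT, PST, PSU, PTU, RST, STU
  3-simplices (2): PRST, PSTU

so the chain groups are C_0 ≅ Z^8, C_1 ≅ Z^13, C_2 ≅ Z^7, C_3 ≅ Z^2.

∂_1: C_1 → C_0 sends each edge [p,q] (with p < q) to q − p. For instance
  ∂PS = S − P.
The 8×13 boundary matrix has rank 7 and Smith normal form diag(1,1,1,1,1,1,1).

The boundary map ∂_2: C_2 → C_1 maps a triangle to the signed sum of its edges. For instance
  ∂RST = ST − RT + RS,
  ∂PTU = TU − PU + PT.
The resulting 13×7 matrix has rank 5, and its Smith normal form has invariant factors (1,1,1,1,1).

∂_3: C_3 → C_2 sends each 3-simplex σ to the alternating sum Σ_i (−1)^i (σ with its i-th vertex removed). For instance
  ∂PRST = RST − PST + PRT − PRS,
  ∂PSTU = STU − PTU + PSU − PST.
The 7×2 boundary matrix has rank 2 and Smith normal form diag(1,1).

From H_k ≅ ker(∂_k) / im(∂_{k+1}) we obtain:

  H_0: rank C_0 − rank ∂_1 = 8 − 7 = 1, and the invariant factors of ∂_1 are all 1, so H_0 = Z.
  H_1: rank ker ∂_1 − rank ∂_2 = (13 − 7) − 5 = 1, and the invariant factors of ∂_2 are all 1, so H_1 = Z.
  H_2: rank ker ∂_2 − rank ∂_3 = (7 − 5) − 2 = 0, and the invariant factors of ∂_3 are all 1, so H_2 = 0.
  H_3: rank ker ∂_3 − rank ∂_4 = (2 − 2) − 0 = 0, and there is no ∂_4, so H_3 = 0.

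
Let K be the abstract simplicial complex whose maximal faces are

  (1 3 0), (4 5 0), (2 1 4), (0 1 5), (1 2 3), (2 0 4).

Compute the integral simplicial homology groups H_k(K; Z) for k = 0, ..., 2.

H_0 ≅ Z,  H_1 ≅ Z,  H_2 = 0.

We work with the vertex ordering 0 < 1 < 2 < 3 < 4 < 5. The simplices of K, each written with vertices in increasing order, are:

  0-simplices (6): [0], [1], [2], [3], [4], [5]
  1-simplices (12): [0,1], [0,2], [0,3], [0,4], [0,5], [1,2], [1,3], [1,4], [1,5], [2,3], [2,4], [4,5]
  2-simplices (6): [0,1,3], [0,1,5], [0,2,4], [0,4,5], [1,2,3], [1,2,4]

giving chain groups C_0 ≅ Z^6, C_1 ≅ Z^12, C_2 ≅ Z^6.

∂_1: C_1 → C_0 maps an edge to its endpoints' difference, ∂[p,q] = q − p.
This gives a 6×12 integer matrix of rank 5; reducing to Smith normal form yields diagonal entries (1,1,1,1,1).

The boundary map ∂_2: C_2 → C_1 sends each 2-simplex [p,q,r] to [q,r] − [p,r] + [p,q]. For instance
  ∂[1,2,4] = [2,4] − [1,4] + [1,2],
  ∂[0,4,5] = [4,5] − [0,5] + [0,4].
This gives a 12×6 integer matrix of rank 6; reducing to Smith normal form yields diagonal entries (1,1,1,1,1,1).

Now H_k = ker ∂_k / im ∂_{k+1}, so:

  H_0: rank C_0 − rank ∂_1 = 6 − 5 = 1, and the invariant factors of ∂_1 are all 1, so H_0 ≅ Z.
  H_1: rank ker ∂_1 − rank ∂_2 = (12 − 5) − 6 = 1, and the invariant factors of ∂_2 are all 1, so H_1 ≅ Z.
  H_2: rank ker ∂_2 − rank ∂_3 = (6 − 6) − 0 = 0, and there is no ∂_3, so H_2 ≅ 0.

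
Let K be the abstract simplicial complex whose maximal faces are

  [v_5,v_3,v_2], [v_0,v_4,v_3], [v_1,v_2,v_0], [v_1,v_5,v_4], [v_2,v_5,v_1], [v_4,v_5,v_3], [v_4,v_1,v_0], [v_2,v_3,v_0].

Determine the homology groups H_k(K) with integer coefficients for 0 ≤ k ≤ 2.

H_0 ≅ Z,  H_1 = 0,  H_2 ≅ Z.

Fix the vertex order v_0 < v_1 < v_2 < v_3 < v_4 < v_5 and write every simplex with vertices in increasing order. Then dim K = 2 and the simplices of K are:

  0-simplices (6): [v_0], [v_1], [v_2], [v_3], [v_4], [v_5]
  1-simplices (12): [v_0,v_1], [v_0,v_2], [v_0,v_3], [v_0,v_4], [v_1,v_2], [v_1,v_4], [v_1,v_5], [v_2,v_3], [v_2,v_5], [v_3,v_4], [v_3,v_5], [v_4,v_5]
  2-simplices (8): [v_0,v_1,v_2], [v_0,v_1,v_4], [v_0,v_2,v_3], [v_0,v_3,v_4], [v_1,v_2,v_5], [v_1,v_4,v_5], [v_2,v_3,v_5], [v_3,v_4,v_5]

giving chain groups C_0 ≅ Z^6, C_1 ≅ Z^12, C_2 ≅ Z^8.

The boundary map ∂_1: C_1 → C_0 is given by ∂[p,q] = [q] − [p]. For instance
  ∂[v_2,v_3] = [v_3] − [v_2].
This gives a 6×12 integer matrix of rank 5; reducing to Smith normal form yields diagonal entries (1,1,1,1,1).

Boundary ∂_2: C_2 → C_1 acts by ∂[p,q,r] = [q,r] − [p,r] + [p,q]. For instance
  ∂[v_0,v_1,v_4] = [v_1,v_4] − [v_0,v_4] + [v_0,v_1],
  ∂[v_0,v_3,v_4] = [v_3,v_4] − [v_0,v_4] + [v_0,v_3].
The 12×8 boundary matrix has rank 7 and Smith normal form diag(1,1,1,1,1,1,1).

From H_k ≅ ker(∂_k) / im(∂_{k+1}) we obtain:

  H_0: rank C_0 − rank ∂_1 = 6 − 5 = 1, and the invariant factors of ∂_1 are all 1, so H_0 = Z.
  H_1: rank ker ∂_1 − rank ∂_2 = (12 − 5) − 7 = 0, and the invariant factors of ∂_2 are all 1, so H_1 = 0.
  H_2: rank ker ∂_2 − rank ∂_3 = (8 − 7) − 0 = 1, and there is no ∂_3, so H_2 = Z.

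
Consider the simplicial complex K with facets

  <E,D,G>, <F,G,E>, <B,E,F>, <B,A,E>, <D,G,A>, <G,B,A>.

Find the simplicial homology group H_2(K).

K has 6 vertices, 12 edges, 6 triangles.
rank ∂_2 = 6, rank ∂_3 = 0 ⇒ b_2 = 6 − 6 − 0 = 0. So H_2 ≅ 0.

H_2 = 0.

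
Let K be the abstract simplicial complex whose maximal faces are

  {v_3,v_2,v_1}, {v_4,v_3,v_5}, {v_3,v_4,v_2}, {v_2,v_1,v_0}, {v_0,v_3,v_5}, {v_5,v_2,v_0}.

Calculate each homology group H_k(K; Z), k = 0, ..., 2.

Take the total order v_0 < v_1 < v_2 < v_3 < v_4 < v_5 on the vertex set. Then K (dimension 2) consists of the simplices:

  0-simplices (6): [v_0], [v_1], [v_2], [v_3], [v_4], [v_5]
  1-simplices (12): [v_0,v_1], [v_0,v_2], [v_0,v_3], [v_0,v_5], [v_1,v_2], [v_1,v_3], [v_2,v_3], [v_2,v_4], [v_2,v_5], [v_3,v_4], [v_3,v_5], [v_4,v_5]
  2-simplices (6): [v_0,v_1,v_2], [v_0,v_2,v_5], [v_0,v_3,v_5], [v_1,v_2,v_3], [v_2,v_3,v_4], [v_3,v_4,v_5]

Hence C_0 ≅ Z^6, C_1 ≅ Z^12, C_2 ≅ Z^6.

The boundary map ∂_1: C_1 → C_0 maps an edge to its endpoints' difference, ∂[p,q] = q − p. For instance
  ∂[v_3,v_4] = [v_4] − [v_3].
This gives a 6×12 integer matrix of rank 5; reducing to Smith normal form yields diagonal entries (1,1,1,1,1).

∂_2: C_2 → C_1 maps a triangle to the signed sum of its edges. For instance
  ∂[v_0,v_2,v_5] = [v_2,v_5] − [v_0,v_5] + [v_0,v_2],
  ∂[v_0,v_3,v_5] = [v_3,v_5] − [v_0,v_5] + [v_0,v_3].
The 12×6 boundary matrix has rank 6 and Smith normal form diag(1,1,1,1,1,1).

Now H_k = ker ∂_k / im ∂_{k+1}, so:

  H_0: rank C_0 − rank ∂_1 = 6 − 5 = 1, and the invariant factors of ∂_1 are all 1, so H_0 = Z.
  H_1: rank ker ∂_1 − rank ∂_2 = (12 − 5) − 6 = 1, and the invariant factors of ∂_2 are all 1, so H_1 = Z.
  H_2: rank ker ∂_2 − rank ∂_3 = (6 − 6) − 0 = 0, and there is no ∂_3, so H_2 = 0.

As a check, the Euler characteristic is 6 − 12 + 6 = 0, which agrees with 1 − 1 + 0 = 0.

H_0 ≅ Z,  H_1 ≅ Z,  H_2 = 0.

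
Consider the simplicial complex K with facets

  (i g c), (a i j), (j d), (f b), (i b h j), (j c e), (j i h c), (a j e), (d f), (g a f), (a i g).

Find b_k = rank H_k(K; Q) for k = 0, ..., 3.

Fix the vertex order a < b < c < d < e < f < g < h < i < j and write every simplex with vertices in increasing order. Then dim K = 3 and the simplices of K are:

  0-simplices (10): a, b, c, d, e, f, g, h, i, j
  1-simplices (22): ae, af, ag, ai, aj, bf, bh, bi, bj, ce, cg, ch, ci, cj, df, dj, ej, fg, gi, hi, hj, ij
  2-simplices (13): aej, afg, agi, aij, bhi, bhj, bij, cej, cgi, chi, chj, cij, hij
  3-simplices (2): bhij, chij

Hence C_0 ≅ Z^10, C_1 ≅ Z^22, C_2 ≅ Z^13, C_3 ≅ Z^2.

∂_1: C_1 → C_0 is given by ∂[p,q] = [q] − [p]. For instance
  ∂af = f − a.
This gives a 10×22 integer matrix of rank 9; reducing to Smith normal form yields diagonal entries (1,1,1,1,1,1,1,1,1).

Boundary ∂_2: C_2 → C_1 maps a triangle to the signed sum of its edges. For instance
  ∂aej = ej − aj + ae,
  ∂bij = ij − bj + bi.
This gives a 22×13 integer matrix of rank 11; reducing to Smith normal form yields diagonal entries (1,1,1,1,1,1,1,1,1,1,1).

Boundary ∂_3: C_3 → C_2 sends each 3-simplex σ to the alternating sum Σ_i (−1)^i (σ with its i-th vertex removed). For instance
  ∂bhij = hij − bij + bhj − bhi,
  ∂chij = hij − cij + chj − chi.
The 13×2 boundary matrix has rank 2 and Smith normal form diag(1,1).

From H_k ≅ ker(∂_k) / im(∂_{k+1}) we obtain:

  H_0: rank C_0 − rank ∂_1 = 10 − 9 = 1, and the invariant factors of ∂_1 are all 1, so H_0 = Z.
  H_1: rank ker ∂_1 − rank ∂_2 = (22 − 9) − 11 = 2, and the invariant factors of ∂_2 are all 1, so H_1 = Z^2.
  H_2: rank ker ∂_2 − rank ∂_3 = (13 − 11) − 2 = 0, and the invariant factors of ∂_3 are all 1, so H_2 = 0.
  H_3: rank ker ∂_3 − rank ∂_4 = (2 − 2) − 0 = 0, and there is no ∂_4, so H_3 = 0.

Hence the Betti numbers are b_0 = 1, b_1 = 2, b_2 = 0, b_3 = 0.

b_0 = 1, b_1 = 2, b_2 = 0, b_3 = 0.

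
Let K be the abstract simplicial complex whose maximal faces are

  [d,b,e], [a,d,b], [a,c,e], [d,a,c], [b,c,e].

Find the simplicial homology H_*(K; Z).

H_0 = Z,  H_1 = Z,  H_2 = 0.

Fix the vertex order a < b < c < d < e and write every simplex with vertices in increasing order. Then dim K = 2 and the simplices of K are:

  0-simplices (5): a, b, c, d, e
  1-simplices (10): ab, ac, ad, ae, bc, bd, be, cd, ce, de
  2-simplices (5): abd, acd, ace, bce, bde

Hence C_0 ≅ Z^5, C_1 ≅ Z^10, C_2 ≅ Z^5.

The boundary map ∂_1: C_1 → C_0 is given by ∂[p,q] = [q] − [p]. For instance
  ∂ae = e − a.
This gives a 5×10 integer matrix of rank 4; reducing to Smith normal form yields diagonal entries (1,1,1,1).

The boundary map ∂_2: C_2 → C_1 maps a triangle to the signed sum of its edges. For instance
  ∂bde = de − be + bd,
  ∂ace = ce − ae + ac.
As a 10×5 matrix over Z this has rank 5, with invariant factors (1,1,1,1,1).

Now H_k = ker ∂_k / im ∂_{k+1}, so:

  H_0: rank C_0 − rank ∂_1 = 5 − 4 = 1, and the invariant factors of ∂_1 are all 1, so H_0 ≅ Z.
  H_1: rank ker ∂_1 − rank ∂_2 = (10 − 4) − 5 = 1, and the invariant factors of ∂_2 are all 1, so H_1 ≅ Z.
  H_2: rank ker ∂_2 − rank ∂_3 = (5 − 5) − 0 = 0, and there is no ∂_3, so H_2 ≅ 0.

As a check, the Euler characteristic is 5 − 10 + 5 = 0, which agrees with 1 − 1 + 0 = 0.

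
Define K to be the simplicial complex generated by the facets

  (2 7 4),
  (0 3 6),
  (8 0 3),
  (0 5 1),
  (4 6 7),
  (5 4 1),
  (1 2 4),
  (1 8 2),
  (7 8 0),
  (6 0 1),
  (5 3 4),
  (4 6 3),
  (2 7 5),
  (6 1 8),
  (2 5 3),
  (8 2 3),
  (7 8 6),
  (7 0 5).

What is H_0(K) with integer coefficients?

H_0 ≅ Z.

Order the vertices as 0 < 1 < 2 < 3 < 4 < 5 < 6 < 7 < 8. Listing each simplex with vertices in this order, K has dimension 2 with simplices:

  0-simplices (9): [0], [1], [2], [3], [4], [5], [6], [7], [8]
  1-simplices (27): (27 of them)
  2-simplices (18): [0,1,5], [0,1,6], [0,3,6], [0,3,8], [0,5,7], [0,7,8], [1,2,4], [1,2,8], [1,4,5], [1,6,8], [2,3,5], [2,3,8], [2,4,7], [2,5,7], [3,4,5], [3,4,6], [4,6,7], [6,7,8]

so the chain groups are C_0 ≅ Z^9, C_1 ≅ Z^27, C_2 ≅ Z^18.

∂_1: C_1 → C_0 is given by ∂[p,q] = [q] − [p]. For instance
  ∂[4,7] = [7] − [4].
As a 9×27 matrix over Z this has rank 8, with invariant factors (1,1,1,1,1,1,1,1).

Boundary ∂_2: C_2 → C_1 maps a triangle to the signed sum of its edges. For instance
  ∂[0,5,7] = [5,7] − [0,7] + [0,5],
  ∂[4,6,7] = [6,7] − [4,7] + [4,6].
The 27×18 boundary matrix has rank 18 and Smith normal form diag(1,1,1,1,1,1,1,1,1,1,1,1,1,1,1,1,1,2).

From H_k ≅ ker(∂_k) / im(∂_{k+1}) we obtain:

  H_0: rank C_0 − rank ∂_1 = 9 − 8 = 1, and the invariant factors of ∂_1 are all 1, so H_0 ≅ Z.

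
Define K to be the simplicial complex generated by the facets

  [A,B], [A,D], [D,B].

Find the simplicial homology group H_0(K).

We work with the vertex ordering A < B < D. The simplices of K, each written with vertices in increasing order, are:

  0-simplices (3): A, B, D
  1-simplices (3): AB, AD, BD

Hence C_0 ≅ Z^3, C_1 ≅ Z^3.

The boundary map ∂_1: C_1 → C_0 is given by ∂[p,q] = [q] − [p].
The 3×3 boundary matrix has rank 2 and Smith normal form diag(1,1).

Reading off H_k = ker ∂_k / im ∂_{k+1}:

  H_0: rank C_0 − rank ∂_1 = 3 − 2 = 1, and the invariant factors of ∂_1 are all 1, so H_0 = Z.

H_0 = Z.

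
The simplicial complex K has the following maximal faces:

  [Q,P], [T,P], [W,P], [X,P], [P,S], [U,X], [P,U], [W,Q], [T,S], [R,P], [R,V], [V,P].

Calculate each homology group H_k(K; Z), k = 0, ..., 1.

K has 9 vertices, 12 edges.
rank ∂_0 = 0, rank ∂_1 = 8 ⇒ b_0 = 9 − 0 − 8 = 1; all invariant factors of ∂_1 are 1 so no torsion. So H_0 = Z.
rank ∂_1 = 8, rank ∂_2 = 0 ⇒ b_1 = 12 − 8 − 0 = 4. So H_1 = Z^4.

H_0 = Z,  H_1 = Z^4.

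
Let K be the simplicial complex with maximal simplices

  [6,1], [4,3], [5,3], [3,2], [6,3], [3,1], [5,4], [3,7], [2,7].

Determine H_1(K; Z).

We work with the vertex ordering 1 < 2 < 3 < 4 < 5 < 6 < 7. The simplices of K, each written with vertices in increasing order, are:

  0-simplices (7): [1], [2], [3], [4], [5], [6], [7]
  1-simplices (9): [1,3], [1,6], [2,3], [2,7], [3,4], [3,5], [3,6], [3,7], [4,5]

giving chain groups C_0 ≅ Z^7, C_1 ≅ Z^9.

The boundary map ∂_1: C_1 → C_0 maps an edge to its endpoints' difference, ∂[p,q] = q − p.
This gives a 7×9 integer matrix of rank 6; reducing to Smith normal form yields diagonal entries (1,1,1,1,1,1).

From H_k ≅ ker(∂_k) / im(∂_{k+1}) we obtain:

  H_1: rank ker ∂_1 − rank ∂_2 = (9 − 6) − 0 = 3, and there is no ∂_2, so H_1 = Z^3.

H_1 = Z^3.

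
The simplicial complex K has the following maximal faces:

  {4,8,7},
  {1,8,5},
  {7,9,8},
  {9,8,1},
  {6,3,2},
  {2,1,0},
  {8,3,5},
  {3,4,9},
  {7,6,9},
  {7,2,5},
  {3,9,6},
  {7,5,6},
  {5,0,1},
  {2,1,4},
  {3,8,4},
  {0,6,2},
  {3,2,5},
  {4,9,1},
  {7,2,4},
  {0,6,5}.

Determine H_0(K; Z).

We work with the vertex ordering 0 < 1 < 2 < 3 < 4 < 5 < 6 < 7 < 8 < 9. The simplices of K, each written with vertices in increasing order, are:

  0-simplices (10): [0], [1], [2], [3], [4], [5], [6], [7], [8], [9]
  1-simplices (30): (30 of them)
  2-simplices (20): (20 of them)

Hence C_0 ≅ Z^10, C_1 ≅ Z^30, C_2 ≅ Z^20.

Boundary ∂_1: C_1 → C_0 sends each edge [p,q] (with p < q) to q − p. For instance
  ∂[6,9] = [9] − [6].
The 10×30 boundary matrix has rank 9 and Smith normal form diag(1,1,1,1,1,1,1,1,1).

The boundary map ∂_2: C_2 → C_1 maps a triangle to the signed sum of its edges. For instance
  ∂[0,1,5] = [1,5] − [0,5] + [0,1],
  ∂[4,7,8] = [7,8] − [4,8] + [4,7].
The 30×20 boundary matrix has rank 20 and Smith normal form diag(1,1,1,1,1,1,1,1,1,1,1,1,1,1,1,1,1,1,1,2).

From H_k ≅ ker(∂_k) / im(∂_{k+1}) we obtain:

  H_0: rank C_0 − rank ∂_1 = 10 − 9 = 1, and the invariant factors of ∂_1 are all 1, so H_0 ≅ Z.

H_0 ≅ Z.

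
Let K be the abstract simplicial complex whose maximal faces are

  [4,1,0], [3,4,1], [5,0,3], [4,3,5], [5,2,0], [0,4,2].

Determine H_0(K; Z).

Fix the vertex order 0 < 1 < 2 < 3 < 4 < 5 and write every simplex with vertices in increasing order. Then dim K = 2 and the simplices of K are:

  0-simplices (6): [0], [1], [2], [3], [4], [5]
  1-simplices (12): [0,1], [0,2], [0,3], [0,4], [0,5], [1,3], [1,4], [2,4], [2,5], [3,4], [3,5], [4,5]
  2-simplices (6): [0,1,4], [0,2,4], [0,2,5], [0,3,5], [1,3,4], [3,4,5]

so the chain groups are C_0 ≅ Z^6, C_1 ≅ Z^12, C_2 ≅ Z^6.

∂_1: C_1 → C_0 sends each edge [p,q] (with p < q) to q − p. For instance
  ∂[3,4] = [4] − [3].
As a 6×12 matrix over Z this has rank 5, with invariant factors (1,1,1,1,1).

∂_2: C_2 → C_1 maps a triangle to the signed sum of its edges. For instance
  ∂[0,2,5] = [2,5] − [0,5] + [0,2],
  ∂[0,1,4] = [1,4] − [0,4] + [0,1].
As a 12×6 matrix over Z this has rank 6, with invariant factors (1,1,1,1,1,1).

Now H_k = ker ∂_k / im ∂_{k+1}, so:

  H_0: rank C_0 − rank ∂_1 = 6 − 5 = 1, and the invariant factors of ∂_1 are all 1, so H_0 = Z.

H_0 = Z.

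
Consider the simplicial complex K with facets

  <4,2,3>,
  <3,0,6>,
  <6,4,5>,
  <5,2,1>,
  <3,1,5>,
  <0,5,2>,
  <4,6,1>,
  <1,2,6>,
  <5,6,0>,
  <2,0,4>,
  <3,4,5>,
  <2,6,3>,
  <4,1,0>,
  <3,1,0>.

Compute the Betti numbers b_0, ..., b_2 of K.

b_0 = 1, b_1 = 2, b_2 = 1.

Take the total order 0 < 1 < 2 < 3 < 4 < 5 < 6 on the vertex set. Then K (dimension 2) consists of the simplices:

  0-simplices (7): [0], [1], [2], [3], [4], [5], [6]
  1-simplices (21): [0,1], [0,2], [0,3], [0,4], [0,5], [0,6], [1,2], [1,3], [1,4], [1,5], [1,6], [2,3], [2,4], [2,5], [2,6], [3,4], [3,5], [3,6], [4,5], [4,6], [5,6]
  2-simplices (14): [0,1,3], [0,1,4], [0,2,4], [0,2,5], [0,3,6], [0,5,6], [1,2,5], [1,2,6], [1,3,5], [1,4,6], [2,3,4], [2,3,6], [3,4,5], [4,5,6]

so the chain groups are C_0 ≅ Z^7, C_1 ≅ Z^21, C_2 ≅ Z^14.

∂_1: C_1 → C_0 sends each edge [p,q] (with p < q) to q − p. For instance
  ∂[2,6] = [6] − [2].
This gives a 7×21 integer matrix of rank 6; reducing to Smith normal form yields diagonal entries (1,1,1,1,1,1).

The boundary map ∂_2: C_2 → C_1 sends each 2-simplex [p,q,r] to [q,r] − [p,r] + [p,q]. For instance
  ∂[1,2,6] = [2,6] − [1,6] + [1,2],
  ∂[4,5,6] = [5,6] − [4,6] + [4,5].
As a 21×14 matrix over Z this has rank 13, with invariant factors (1,1,1,1,1,1,1,1,1,1,1,1,1).

Now H_k = ker ∂_k / im ∂_{k+1}, so:

  H_0: rank C_0 − rank ∂_1 = 7 − 6 = 1, and the invariant factors of ∂_1 are all 1, so H_0 = Z.
  H_1: rank ker ∂_1 − rank ∂_2 = (21 − 6) − 13 = 2, and the invariant factors of ∂_2 are all 1, so H_1 = Z^2.
  H_2: rank ker ∂_2 − rank ∂_3 = (14 − 13) − 0 = 1, and there is no ∂_3, so H_2 = Z.

Hence the Betti numbers are b_0 = 1, b_1 = 2, b_2 = 1.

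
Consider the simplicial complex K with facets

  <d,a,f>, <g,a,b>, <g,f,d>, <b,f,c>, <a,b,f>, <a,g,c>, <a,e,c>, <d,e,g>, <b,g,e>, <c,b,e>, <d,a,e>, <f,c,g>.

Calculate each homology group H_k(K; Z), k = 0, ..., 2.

H_0 ≅ Z,  H_1 ≅ Z/2Z,  H_2 = 0.

We work with the vertex ordering a < b < c < d < e < f < g. The simplices of K, each written with vertices in increasing order, are:

  0-simplices (7): a, b, c, d, e, f, g
  1-simplices (18): ab, ac, ad, ae, af, ag, bc, be, bf, bg, ce, cf, cg, de, df, dg, eg, fg
  2-simplices (12): abf, abg, ace, acg, ade, adf, bce, bcf, beg, cfg, deg, dfg

Hence C_0 ≅ Z^7, C_1 ≅ Z^18, C_2 ≅ Z^12.

The boundary map ∂_1: C_1 → C_0 is given by ∂[p,q] = [q] − [p]. For instance
  ∂dg = g − d.
As a 7×18 matrix over Z this has rank 6, with invariant factors (1,1,1,1,1,1).

Boundary ∂_2: C_2 → C_1 maps a triangle to the signed sum of its edges. For instance
  ∂abg = bg − ag + ab,
  ∂cfg = fg − cg + cf.
This gives a 18×12 integer matrix of rank 12; reducing to Smith normal form yields diagonal entries (1,1,1,1,1,1,1,1,1,1,1,2).

Now H_k = ker ∂_k / im ∂_{k+1}, so:

  H_0: rank C_0 − rank ∂_1 = 7 − 6 = 1, and the invariant factors of ∂_1 are all 1, so H_0 = Z.
  H_1: rank ker ∂_1 − rank ∂_2 = (18 − 6) − 12 = 0, and ∂_2 has invariant factor 2 > 1, so H_1 = Z/2Z.
  H_2: rank ker ∂_2 − rank ∂_3 = (12 − 12) − 0 = 0, and there is no ∂_3, so H_2 = 0.

As a check, the Euler characteristic is 7 − 18 + 12 = 1, which agrees with 1 − 0 + 0 = 1.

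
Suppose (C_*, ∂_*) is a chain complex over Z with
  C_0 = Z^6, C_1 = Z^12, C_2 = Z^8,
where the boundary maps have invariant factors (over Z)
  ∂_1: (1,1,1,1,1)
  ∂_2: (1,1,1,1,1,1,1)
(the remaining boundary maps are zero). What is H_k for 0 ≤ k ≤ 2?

H_0 = Z,  H_1 = 0,  H_2 = Z.

H_0: b_0 = 6 − 0 − 5 = 1; torsion from ∂_1 factors > 1: none. So H_0 = Z.
H_1: b_1 = 12 − 5 − 7 = 0; torsion from ∂_2 factors > 1: none. So H_1 = 0.
H_2: b_2 = 8 − 7 − 0 = 1; torsion from ∂_3 factors > 1: none. So H_2 = Z.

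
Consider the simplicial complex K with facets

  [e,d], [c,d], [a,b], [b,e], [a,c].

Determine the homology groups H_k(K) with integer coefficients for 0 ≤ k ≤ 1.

Order the vertices as a < b < c < d < e. Listing each simplex with vertices in this order, K has dimension 1 with simplices:

  0-simplices (5): a, b, c, d, e
  1-simplices (5): ab, ac, be, cd, de

giving chain groups C_0 ≅ Z^5, C_1 ≅ Z^5.

∂_1: C_1 → C_0 maps an edge to its endpoints' difference, ∂[p,q] = q − p.
This gives a 5×5 integer matrix of rank 4; reducing to Smith normal form yields diagonal entries (1,1,1,1).

Computing H_k = (kernel of ∂_k) / (image of ∂_{k+1}):

  H_0: rank C_0 − rank ∂_1 = 5 − 4 = 1, and the invariant factors of ∂_1 are all 1, so H_0 ≅ Z.
  H_1: rank ker ∂_1 − rank ∂_2 = (5 − 4) − 0 = 1, and there is no ∂_2, so H_1 ≅ Z.

(K is a triangulation of the circle S^1.)

H_0 = Z,  H_1 = Z.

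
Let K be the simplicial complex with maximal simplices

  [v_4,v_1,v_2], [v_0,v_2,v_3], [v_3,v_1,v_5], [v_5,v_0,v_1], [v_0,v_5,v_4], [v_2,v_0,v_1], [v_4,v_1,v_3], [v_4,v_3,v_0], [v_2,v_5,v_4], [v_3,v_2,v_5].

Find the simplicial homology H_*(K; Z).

Order the vertices as v_0 < v_1 < v_2 < v_3 < v_4 < v_5. Listing each simplex with vertices in this order, K has dimension 2 with simplices:

  0-simplices (6): [v_0], [v_1], [v_2], [v_3], [v_4], [v_5]
  1-simplices (15): (15 of them)
  2-simplices (10): [v_0,v_1,v_2], [v_0,v_1,v_5], [v_0,v_2,v_3], [v_0,v_3,v_4], [v_0,v_4,v_5], [v_1,v_2,v_4], [v_1,v_3,v_4], [v_1,v_3,v_5], [v_2,v_3,v_5], [v_2,v_4,v_5]

Hence C_0 ≅ Z^6, C_1 ≅ Z^15, C_2 ≅ Z^10.

Boundary ∂_1: C_1 → C_0 is given by ∂[p,q] = [q] − [p]. For instance
  ∂[v_3,v_5] = [v_5] − [v_3].
The resulting 6×15 matrix has rank 5, and its Smith normal form has invariant factors (1,1,1,1,1).

Boundary ∂_2: C_2 → C_1 maps a triangle to the signed sum of its edges. For instance
  ∂[v_0,v_1,v_2] = [v_1,v_2] − [v_0,v_2] + [v_0,v_1],
  ∂[v_2,v_3,v_5] = [v_3,v_5] − [v_2,v_5] + [v_2,v_3].
The resulting 15×10 matrix has rank 10, and its Smith normal form has invariant factors (1,1,1,1,1,1,1,1,1,2).

From H_k ≅ ker(∂_k) / im(∂_{k+1}) we obtain:

  H_0: rank C_0 − rank ∂_1 = 6 − 5 = 1, and the invariant factors of ∂_1 are all 1, so H_0 ≅ Z.
  H_1: rank ker ∂_1 − rank ∂_2 = (15 − 5) − 10 = 0, and ∂_2 has invariant factor 2 > 1, so H_1 ≅ Z/2.
  H_2: rank ker ∂_2 − rank ∂_3 = (10 − 10) − 0 = 0, and there is no ∂_3, so H_2 ≅ 0.

As a check, the Euler characteristic is 6 − 15 + 10 = 1, which agrees with 1 − 0 + 0 = 1.

H_0 ≅ Z,  H_1 ≅ Z/2,  H_2 = 0.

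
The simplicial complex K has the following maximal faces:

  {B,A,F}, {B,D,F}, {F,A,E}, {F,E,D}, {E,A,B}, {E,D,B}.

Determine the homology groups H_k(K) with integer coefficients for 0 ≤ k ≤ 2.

H_0 ≅ Z,  H_1 = 0,  H_2 ≅ Z.

We work with the vertex ordering A < B < D < E < F. The simplices of K, each written with vertices in increasing order, are:

  0-simplices (5): A, B, D, E, F
  1-simplices (9): AB, AE, AF, BD, BE, BF, DE, DF, EF
  2-simplices (6): ABE, ABF, AEF, BDE, BDF, DEF

Hence C_0 ≅ Z^5, C_1 ≅ Z^9, C_2 ≅ Z^6.

Boundary ∂_1: C_1 → C_0 sends each edge [p,q] (with p < q) to q − p. For instance
  ∂BF = F − B.
This gives a 5×9 integer matrix of rank 4; reducing to Smith normal form yields diagonal entries (1,1,1,1).

Boundary ∂_2: C_2 → C_1 acts by ∂[p,q,r] = [q,r] − [p,r] + [p,q]. For instance
  ∂BDF = DF − BF + BD,
  ∂ABF = BF − AF + AB.
As a 9×6 matrix over Z this has rank 5, with invariant factors (1,1,1,1,1).

Now H_k = ker ∂_k / im ∂_{k+1}, so:

  H_0: rank C_0 − rank ∂_1 = 5 − 4 = 1, and the invariant factors of ∂_1 are all 1, so H_0 ≅ Z.
  H_1: rank ker ∂_1 − rank ∂_2 = (9 − 4) − 5 = 0, and the invariant factors of ∂_2 are all 1, so H_1 ≅ 0.
  H_2: rank ker ∂_2 − rank ∂_3 = (6 − 5) − 0 = 1, and there is no ∂_3, so H_2 ≅ Z.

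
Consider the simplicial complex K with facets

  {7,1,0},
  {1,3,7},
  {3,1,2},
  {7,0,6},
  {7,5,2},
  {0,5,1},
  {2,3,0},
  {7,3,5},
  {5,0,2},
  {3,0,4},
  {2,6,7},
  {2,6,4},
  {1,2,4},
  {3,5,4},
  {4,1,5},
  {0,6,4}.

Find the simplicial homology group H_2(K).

Take the total order 0 < 1 < 2 < 3 < 4 < 5 < 6 < 7 on the vertex set. Then K (dimension 2) consists of the simplices:

  0-simplices (8): [0], [1], [2], [3], [4], [5], [6], [7]
  1-simplices (24): (24 of them)
  2-simplices (16): [0,1,5], [0,1,7], [0,2,3], [0,2,5], [0,3,4], [0,4,6], [0,6,7], [1,2,3], [1,2,4], [1,3,7], [1,4,5], [2,4,6], [2,5,7], [2,6,7], [3,4,5], [3,5,7]

giving chain groups C_0 ≅ Z^8, C_1 ≅ Z^24, C_2 ≅ Z^16.

∂_1: C_1 → C_0 sends each edge [p,q] (with p < q) to q − p. For instance
  ∂[0,4] = [4] − [0].
The resulting 8×24 matrix has rank 7, and its Smith normal form has invariant factors (1,1,1,1,1,1,1).

∂_2: C_2 → C_1 acts by ∂[p,q,r] = [q,r] − [p,r] + [p,q]. For instance
  ∂[0,1,5] = [1,5] − [0,5] + [0,1],
  ∂[0,6,7] = [6,7] − [0,7] + [0,6].
This gives a 24×16 integer matrix of rank 15; reducing to Smith normal form yields diagonal entries (1,1,1,1,1,1,1,1,1,1,1,1,1,1,1).

From H_k ≅ ker(∂_k) / im(∂_{k+1}) we obtain:

  H_2: rank ker ∂_2 − rank ∂_3 = (16 − 15) − 0 = 1, and there is no ∂_3, so H_2 ≅ Z.

H_2 ≅ Z.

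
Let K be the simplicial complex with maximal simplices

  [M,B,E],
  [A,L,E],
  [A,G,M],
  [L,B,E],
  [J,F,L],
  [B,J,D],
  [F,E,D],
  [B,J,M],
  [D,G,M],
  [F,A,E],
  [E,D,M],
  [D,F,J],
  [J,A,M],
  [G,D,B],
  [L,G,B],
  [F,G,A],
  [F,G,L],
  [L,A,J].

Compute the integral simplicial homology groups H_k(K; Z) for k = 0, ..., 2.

H_0 = Z,  H_1 = Z ⊕ Z_2,  H_2 = 0.

Fix the vertex order A < B < D < E < F < G < J < L < M and write every simplex with vertices in increasing order. Then dim K = 2 and the simplices of K are:

  0-simplices (9): A, B, D, E, F, G, J, L, M
  1-simplices (27): AE, AF, AG, AJ, AL, AM, BD, BE, BG, BJ, BL, BM, DE, DF, DG, DJ, DM, EF, EL, EM, FG, FJ, FL, GL, GM, JL, JM
  2-simplices (18): AEF, AEL, AFG, AGM, AJL, AJM, BDG, BDJ, BEL, BEM, BGL, BJM, DEF, DEM, DFJ, DGM, FGL, FJL

giving chain groups C_0 ≅ Z^9, C_1 ≅ Z^27, C_2 ≅ Z^18.

The boundary map ∂_1: C_1 → C_0 maps an edge to its endpoints' difference, ∂[p,q] = q − p.
The resulting 9×27 matrix has rank 8, and its Smith normal form has invariant factors (1,1,1,1,1,1,1,1).

∂_2: C_2 → C_1 acts by ∂[p,q,r] = [q,r] − [p,r] + [p,q]. For instance
  ∂DFJ = FJ − DJ + DF,
  ∂BEL = EL − BL + BE.
This gives a 27×18 integer matrix of rank 18; reducing to Smith normal form yields diagonal entries (1,1,1,1,1,1,1,1,1,1,1,1,1,1,1,1,1,2).

Computing H_k = (kernel of ∂_k) / (image of ∂_{k+1}):

  H_0: rank C_0 − rank ∂_1 = 9 − 8 = 1, and the invariant factors of ∂_1 are all 1, so H_0 = Z.
  H_1: rank ker ∂_1 − rank ∂_2 = (27 − 8) − 18 = 1, and ∂_2 has invariant factor 2 > 1, so H_1 = Z ⊕ Z_2.
  H_2: rank ker ∂_2 − rank ∂_3 = (18 − 18) − 0 = 0, and there is no ∂_3, so H_2 = 0.

(K is a triangulation of the Klein bottle.)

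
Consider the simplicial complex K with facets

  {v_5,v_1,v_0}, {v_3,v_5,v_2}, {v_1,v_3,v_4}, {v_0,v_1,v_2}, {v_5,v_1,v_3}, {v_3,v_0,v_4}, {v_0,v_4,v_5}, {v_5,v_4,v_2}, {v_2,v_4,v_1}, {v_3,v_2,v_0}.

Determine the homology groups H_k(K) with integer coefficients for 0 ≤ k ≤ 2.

Order the vertices as v_0 < v_1 < v_2 < v_3 < v_4 < v_5. Listing each simplex with vertices in this order, K has dimension 2 with simplices:

  0-simplices (6): [v_0], [v_1], [v_2], [v_3], [v_4], [v_5]
  1-simplices (15): (15 of them)
  2-simplices (10): [v_0,v_1,v_2], [v_0,v_1,v_5], [v_0,v_2,v_3], [v_0,v_3,v_4], [v_0,v_4,v_5], [v_1,v_2,v_4], [v_1,v_3,v_4], [v_1,v_3,v_5], [v_2,v_3,v_5], [v_2,v_4,v_5]

so the chain groups are C_0 ≅ Z^6, C_1 ≅ Z^15, C_2 ≅ Z^10.

The boundary map ∂_1: C_1 → C_0 maps an edge to its endpoints' difference, ∂[p,q] = q − p. For instance
  ∂[v_1,v_2] = [v_2] − [v_1].
As a 6×15 matrix over Z this has rank 5, with invariant factors (1,1,1,1,1).

∂_2: C_2 → C_1 maps a triangle to the signed sum of its edges. For instance
  ∂[v_2,v_4,v_5] = [v_4,v_5] − [v_2,v_5] + [v_2,v_4],
  ∂[v_1,v_3,v_4] = [v_3,v_4] − [v_1,v_4] + [v_1,v_3].
This gives a 15×10 integer matrix of rank 10; reducing to Smith normal form yields diagonal entries (1,1,1,1,1,1,1,1,1,2).

Computing H_k = (kernel of ∂_k) / (image of ∂_{k+1}):

  H_0: rank C_0 − rank ∂_1 = 6 − 5 = 1, and the invariant factors of ∂_1 are all 1, so H_0 ≅ Z.
  H_1: rank ker ∂_1 − rank ∂_2 = (15 − 5) − 10 = 0, and ∂_2 has invariant factor 2 > 1, so H_1 ≅ Z_2.
  H_2: rank ker ∂_2 − rank ∂_3 = (10 − 10) − 0 = 0, and there is no ∂_3, so H_2 ≅ 0.

H_0 ≅ Z,  H_1 ≅ Z_2,  H_2 = 0.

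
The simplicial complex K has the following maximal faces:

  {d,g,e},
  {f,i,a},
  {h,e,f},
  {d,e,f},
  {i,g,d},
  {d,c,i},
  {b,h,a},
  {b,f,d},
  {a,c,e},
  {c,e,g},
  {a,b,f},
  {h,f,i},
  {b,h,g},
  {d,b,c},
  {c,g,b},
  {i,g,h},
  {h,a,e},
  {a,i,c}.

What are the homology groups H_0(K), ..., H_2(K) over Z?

K has 9 vertices, 27 edges, 18 triangles.
rank ∂_0 = 0, rank ∂_1 = 8 ⇒ b_0 = 9 − 0 − 8 = 1; all invariant factors of ∂_1 are 1 so no torsion. So H_0 ≅ Z.
rank ∂_1 = 8, rank ∂_2 = 18 ⇒ b_1 = 27 − 8 − 18 = 1; ∂_2 has invariant factor(s) [2] giving torsion. So H_1 ≅ Z ⊕ Z/2Z.
rank ∂_2 = 18, rank ∂_3 = 0 ⇒ b_2 = 18 − 18 − 0 = 0. So H_2 ≅ 0.

H_0 = Z,  H_1 = Z ⊕ Z/2Z,  H_2 = 0.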